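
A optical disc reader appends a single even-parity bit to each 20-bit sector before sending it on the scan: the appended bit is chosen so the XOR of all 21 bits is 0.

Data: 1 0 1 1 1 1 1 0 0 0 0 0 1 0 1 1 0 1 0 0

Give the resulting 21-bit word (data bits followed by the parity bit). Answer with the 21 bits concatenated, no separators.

XOR of the 20 data bits: 1⊕0⊕1⊕1⊕1⊕1⊕1⊕0⊕0⊕0⊕0⊕0⊕1⊕0⊕1⊕1⊕0⊕1⊕0⊕0 = 0
Parity bit = 0 (so all 21 bits XOR to 0).

101111100000101101000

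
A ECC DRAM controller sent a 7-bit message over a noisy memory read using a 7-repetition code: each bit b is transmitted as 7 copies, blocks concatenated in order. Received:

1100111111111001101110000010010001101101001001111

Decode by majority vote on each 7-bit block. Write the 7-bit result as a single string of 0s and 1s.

Block 1 (1100111): 5 ones → 1
Block 2 (1111110): 6 ones → 1
Block 3 (0110111): 5 ones → 1
Block 4 (0000010): 1 one → 0
Block 5 (0100011): 3 ones → 0
Block 6 (0110100): 3 ones → 0
Block 7 (1001111): 5 ones → 1

1110001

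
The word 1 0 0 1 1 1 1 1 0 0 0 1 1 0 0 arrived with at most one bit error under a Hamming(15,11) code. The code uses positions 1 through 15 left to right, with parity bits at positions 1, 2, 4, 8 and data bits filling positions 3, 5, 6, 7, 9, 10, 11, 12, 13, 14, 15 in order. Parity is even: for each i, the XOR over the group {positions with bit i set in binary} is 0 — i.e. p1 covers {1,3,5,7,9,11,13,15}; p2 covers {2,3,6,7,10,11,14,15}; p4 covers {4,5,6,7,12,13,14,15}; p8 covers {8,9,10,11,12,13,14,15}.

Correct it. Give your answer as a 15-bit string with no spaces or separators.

100111100001100

s1 (pos 1,3,5,7,9,11,13,15): 1⊕0⊕1⊕1⊕0⊕0⊕1⊕0 = 0
s2 (pos 2,3,6,7,10,11,14,15): 0⊕0⊕1⊕1⊕0⊕0⊕0⊕0 = 0
s4 (pos 4,5,6,7,12,13,14,15): 1⊕1⊕1⊕1⊕1⊕1⊕0⊕0 = 0
s8 (pos 8,9,10,11,12,13,14,15): 1⊕0⊕0⊕0⊕1⊕1⊕0⊕0 = 1
Syndrome s8…s1 = 1000 → error at position 8.
Flip position 8: 100111110001100 → 100111100001100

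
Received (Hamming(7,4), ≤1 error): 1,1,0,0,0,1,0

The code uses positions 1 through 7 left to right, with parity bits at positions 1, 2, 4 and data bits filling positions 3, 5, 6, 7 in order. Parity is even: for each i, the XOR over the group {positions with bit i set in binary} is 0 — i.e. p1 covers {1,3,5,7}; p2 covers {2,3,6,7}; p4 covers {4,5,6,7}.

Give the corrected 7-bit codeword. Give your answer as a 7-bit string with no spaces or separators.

1100110

s1 (pos 1,3,5,7): 1⊕0⊕0⊕0 = 1
s2 (pos 2,3,6,7): 1⊕0⊕1⊕0 = 0
s4 (pos 4,5,6,7): 0⊕0⊕1⊕0 = 1
Syndrome s4…s1 = 101 → error at position 5.
Flip position 5: 1100010 → 1100110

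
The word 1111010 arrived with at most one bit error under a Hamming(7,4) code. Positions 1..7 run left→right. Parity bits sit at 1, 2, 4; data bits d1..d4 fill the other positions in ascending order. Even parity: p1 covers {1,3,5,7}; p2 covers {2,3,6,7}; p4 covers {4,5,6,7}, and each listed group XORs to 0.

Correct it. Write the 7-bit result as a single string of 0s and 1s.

1011010

s1 (pos 1,3,5,7): 1⊕1⊕0⊕0 = 0
s2 (pos 2,3,6,7): 1⊕1⊕1⊕0 = 1
s4 (pos 4,5,6,7): 1⊕0⊕1⊕0 = 0
Syndrome s4…s1 = 010 → error at position 2.
Flip position 2: 1111010 → 1011010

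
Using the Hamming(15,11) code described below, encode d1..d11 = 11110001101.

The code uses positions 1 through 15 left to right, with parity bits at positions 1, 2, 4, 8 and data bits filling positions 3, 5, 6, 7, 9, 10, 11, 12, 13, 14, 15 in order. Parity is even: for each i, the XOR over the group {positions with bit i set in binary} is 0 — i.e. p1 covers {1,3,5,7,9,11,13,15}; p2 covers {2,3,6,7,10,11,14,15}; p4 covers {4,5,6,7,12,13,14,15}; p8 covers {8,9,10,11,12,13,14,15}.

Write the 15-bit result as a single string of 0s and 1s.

101011110001101

Place data at non-parity positions: p1 p2 1 p4 1 1 1 p8 0 0 0 1 1 0 1
p1 (pos 1,3,5,7,9,11,13,15): XOR of data positions = 1⊕1⊕1⊕0⊕0⊕1⊕1 = 1
p2 (pos 2,3,6,7,10,11,14,15): XOR of data positions = 1⊕1⊕1⊕0⊕0⊕0⊕1 = 0
p4 (pos 4,5,6,7,12,13,14,15): XOR of data positions = 1⊕1⊕1⊕1⊕1⊕0⊕1 = 0
p8 (pos 8,9,10,11,12,13,14,15): XOR of data positions = 0⊕0⊕0⊕1⊕1⊕0⊕1 = 1
Codeword: 101011110001101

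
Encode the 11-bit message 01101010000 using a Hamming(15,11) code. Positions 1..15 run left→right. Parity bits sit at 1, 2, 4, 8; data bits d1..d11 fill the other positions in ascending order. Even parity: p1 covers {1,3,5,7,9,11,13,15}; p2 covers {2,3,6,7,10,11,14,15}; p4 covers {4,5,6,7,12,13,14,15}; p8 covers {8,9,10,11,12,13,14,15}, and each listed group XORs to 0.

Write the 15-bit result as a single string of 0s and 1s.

100011001010000

Place data at non-parity positions: p1 p2 0 p4 1 1 0 p8 1 0 1 0 0 0 0
p1 (pos 1,3,5,7,9,11,13,15): XOR of data positions = 0⊕1⊕0⊕1⊕1⊕0⊕0 = 1
p2 (pos 2,3,6,7,10,11,14,15): XOR of data positions = 0⊕1⊕0⊕0⊕1⊕0⊕0 = 0
p4 (pos 4,5,6,7,12,13,14,15): XOR of data positions = 1⊕1⊕0⊕0⊕0⊕0⊕0 = 0
p8 (pos 8,9,10,11,12,13,14,15): XOR of data positions = 1⊕0⊕1⊕0⊕0⊕0⊕0 = 0
Codeword: 100011001010000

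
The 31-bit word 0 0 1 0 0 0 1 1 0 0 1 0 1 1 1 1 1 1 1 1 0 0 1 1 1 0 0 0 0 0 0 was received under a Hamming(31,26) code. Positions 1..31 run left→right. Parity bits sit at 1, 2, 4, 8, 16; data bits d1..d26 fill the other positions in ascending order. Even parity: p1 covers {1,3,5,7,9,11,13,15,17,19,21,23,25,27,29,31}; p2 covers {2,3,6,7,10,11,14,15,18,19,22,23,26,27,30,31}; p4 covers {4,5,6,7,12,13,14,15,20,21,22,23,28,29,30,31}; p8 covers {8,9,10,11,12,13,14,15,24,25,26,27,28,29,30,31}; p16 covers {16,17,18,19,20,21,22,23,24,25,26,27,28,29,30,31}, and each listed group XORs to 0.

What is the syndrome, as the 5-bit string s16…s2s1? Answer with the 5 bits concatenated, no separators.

01001

s1 (pos 1,3,5,7,9,11,13,15,17,19,21,23,25,27,29,31): 0⊕1⊕0⊕1⊕0⊕1⊕1⊕1⊕1⊕1⊕0⊕1⊕1⊕0⊕0⊕0 = 1
s2 (pos 2,3,6,7,10,11,14,15,18,19,22,23,26,27,30,31): 0⊕1⊕0⊕1⊕0⊕1⊕1⊕1⊕1⊕1⊕0⊕1⊕0⊕0⊕0⊕0 = 0
s4 (pos 4,5,6,7,12,13,14,15,20,21,22,23,28,29,30,31): 0⊕0⊕0⊕1⊕0⊕1⊕1⊕1⊕1⊕0⊕0⊕1⊕0⊕0⊕0⊕0 = 0
s8 (pos 8,9,10,11,12,13,14,15,24,25,26,27,28,29,30,31): 1⊕0⊕0⊕1⊕0⊕1⊕1⊕1⊕1⊕1⊕0⊕0⊕0⊕0⊕0⊕0 = 1
s16 (pos 16,17,18,19,20,21,22,23,24,25,26,27,28,29,30,31): 1⊕1⊕1⊕1⊕1⊕0⊕0⊕1⊕1⊕1⊕0⊕0⊕0⊕0⊕0⊕0 = 0
Syndrome s16…s1 = 01001 → error at position 9.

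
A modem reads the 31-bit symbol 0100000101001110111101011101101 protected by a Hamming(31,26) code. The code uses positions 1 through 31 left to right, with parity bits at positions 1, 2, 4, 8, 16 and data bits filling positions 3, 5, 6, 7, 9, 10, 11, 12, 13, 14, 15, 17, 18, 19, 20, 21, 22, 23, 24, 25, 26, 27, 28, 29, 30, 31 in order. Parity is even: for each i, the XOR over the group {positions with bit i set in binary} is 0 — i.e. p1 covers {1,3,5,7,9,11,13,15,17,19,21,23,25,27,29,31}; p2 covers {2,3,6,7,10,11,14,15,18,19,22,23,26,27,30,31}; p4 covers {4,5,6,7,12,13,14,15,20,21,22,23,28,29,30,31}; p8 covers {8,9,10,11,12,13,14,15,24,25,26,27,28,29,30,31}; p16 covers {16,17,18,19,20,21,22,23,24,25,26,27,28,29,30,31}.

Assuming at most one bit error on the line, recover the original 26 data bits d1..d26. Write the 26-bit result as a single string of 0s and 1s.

s1 (pos 1,3,5,7,9,11,13,15,17,19,21,23,25,27,29,31): 0⊕0⊕0⊕0⊕0⊕0⊕1⊕1⊕1⊕1⊕0⊕0⊕1⊕0⊕1⊕1 = 1
s2 (pos 2,3,6,7,10,11,14,15,18,19,22,23,26,27,30,31): 1⊕0⊕0⊕0⊕1⊕0⊕1⊕1⊕1⊕1⊕1⊕0⊕1⊕0⊕0⊕1 = 1
s4 (pos 4,5,6,7,12,13,14,15,20,21,22,23,28,29,30,31): 0⊕0⊕0⊕0⊕0⊕1⊕1⊕1⊕1⊕0⊕1⊕0⊕1⊕1⊕0⊕1 = 0
s8 (pos 8,9,10,11,12,13,14,15,24,25,26,27,28,29,30,31): 1⊕0⊕1⊕0⊕0⊕1⊕1⊕1⊕1⊕1⊕1⊕0⊕1⊕1⊕0⊕1 = 1
s16 (pos 16,17,18,19,20,21,22,23,24,25,26,27,28,29,30,31): 0⊕1⊕1⊕1⊕1⊕0⊕1⊕0⊕1⊕1⊕1⊕0⊕1⊕1⊕0⊕1 = 1
Syndrome s16…s1 = 11011 → error at position 27.
Flip position 27: 0100000101001110111101011101101 → 0100000101001110111101011111101
Read data bits from positions 3,5,6,7,9,10,11,12,13,14,15,17,18,19,20,21,22,23,24,25,26,27,28,29,30,31: 00000100111111101011111101

00000100111111101011111101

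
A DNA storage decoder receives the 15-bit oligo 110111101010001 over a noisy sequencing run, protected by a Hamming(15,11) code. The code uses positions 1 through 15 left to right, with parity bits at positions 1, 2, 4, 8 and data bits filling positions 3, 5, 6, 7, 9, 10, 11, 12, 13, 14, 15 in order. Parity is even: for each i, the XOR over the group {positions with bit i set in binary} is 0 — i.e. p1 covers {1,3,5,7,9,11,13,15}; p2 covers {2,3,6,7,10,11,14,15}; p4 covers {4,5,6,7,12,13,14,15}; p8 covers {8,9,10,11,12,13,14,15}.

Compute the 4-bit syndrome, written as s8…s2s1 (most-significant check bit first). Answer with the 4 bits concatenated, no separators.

s1 (pos 1,3,5,7,9,11,13,15): 1⊕0⊕1⊕1⊕1⊕1⊕0⊕1 = 0
s2 (pos 2,3,6,7,10,11,14,15): 1⊕0⊕1⊕1⊕0⊕1⊕0⊕1 = 1
s4 (pos 4,5,6,7,12,13,14,15): 1⊕1⊕1⊕1⊕0⊕0⊕0⊕1 = 1
s8 (pos 8,9,10,11,12,13,14,15): 0⊕1⊕0⊕1⊕0⊕0⊕0⊕1 = 1
Syndrome s8…s1 = 1110 → error at position 14.

1110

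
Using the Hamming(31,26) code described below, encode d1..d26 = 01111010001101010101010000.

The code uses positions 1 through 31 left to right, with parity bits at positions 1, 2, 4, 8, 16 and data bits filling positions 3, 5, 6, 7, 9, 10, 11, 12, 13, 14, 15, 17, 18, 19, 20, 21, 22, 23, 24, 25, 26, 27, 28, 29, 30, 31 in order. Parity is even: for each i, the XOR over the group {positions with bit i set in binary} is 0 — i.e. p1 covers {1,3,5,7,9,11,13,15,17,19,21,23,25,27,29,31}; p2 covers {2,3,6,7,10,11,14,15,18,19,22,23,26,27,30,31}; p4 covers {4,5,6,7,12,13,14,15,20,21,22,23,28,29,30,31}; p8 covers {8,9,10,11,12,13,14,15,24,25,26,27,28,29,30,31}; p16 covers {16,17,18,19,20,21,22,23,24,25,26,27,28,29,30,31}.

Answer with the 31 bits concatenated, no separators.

Place data at non-parity positions: p1 p2 0 p4 1 1 1 p8 1 0 1 0 0 0 1 p16 1 0 1 0 1 0 1 0 1 0 1 0 0 0 0
p1 (pos 1,3,5,7,9,11,13,15,17,19,21,23,25,27,29,31): XOR of data positions = 0⊕1⊕1⊕1⊕1⊕0⊕1⊕1⊕1⊕1⊕1⊕1⊕1⊕0⊕0 = 1
p2 (pos 2,3,6,7,10,11,14,15,18,19,22,23,26,27,30,31): XOR of data positions = 0⊕1⊕1⊕0⊕1⊕0⊕1⊕0⊕1⊕0⊕1⊕0⊕1⊕0⊕0 = 1
p4 (pos 4,5,6,7,12,13,14,15,20,21,22,23,28,29,30,31): XOR of data positions = 1⊕1⊕1⊕0⊕0⊕0⊕1⊕0⊕1⊕0⊕1⊕0⊕0⊕0⊕0 = 0
p8 (pos 8,9,10,11,12,13,14,15,24,25,26,27,28,29,30,31): XOR of data positions = 1⊕0⊕1⊕0⊕0⊕0⊕1⊕0⊕1⊕0⊕1⊕0⊕0⊕0⊕0 = 1
p16 (pos 16,17,18,19,20,21,22,23,24,25,26,27,28,29,30,31): XOR of data positions = 1⊕0⊕1⊕0⊕1⊕0⊕1⊕0⊕1⊕0⊕1⊕0⊕0⊕0⊕0 = 0
Codeword: 1100111110100010101010101010000

1100111110100010101010101010000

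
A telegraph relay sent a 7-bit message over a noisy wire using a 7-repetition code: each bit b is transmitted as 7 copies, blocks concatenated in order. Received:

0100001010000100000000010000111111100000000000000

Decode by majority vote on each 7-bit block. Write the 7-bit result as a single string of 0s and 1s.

Block 1 (0100001): 2 ones → 0
Block 2 (0100001): 2 ones → 0
Block 3 (0000000): 0 ones → 0
Block 4 (0010000): 1 one → 0
Block 5 (1111111): 7 ones → 1
Block 6 (0000000): 0 ones → 0
Block 7 (0000000): 0 ones → 0

0000100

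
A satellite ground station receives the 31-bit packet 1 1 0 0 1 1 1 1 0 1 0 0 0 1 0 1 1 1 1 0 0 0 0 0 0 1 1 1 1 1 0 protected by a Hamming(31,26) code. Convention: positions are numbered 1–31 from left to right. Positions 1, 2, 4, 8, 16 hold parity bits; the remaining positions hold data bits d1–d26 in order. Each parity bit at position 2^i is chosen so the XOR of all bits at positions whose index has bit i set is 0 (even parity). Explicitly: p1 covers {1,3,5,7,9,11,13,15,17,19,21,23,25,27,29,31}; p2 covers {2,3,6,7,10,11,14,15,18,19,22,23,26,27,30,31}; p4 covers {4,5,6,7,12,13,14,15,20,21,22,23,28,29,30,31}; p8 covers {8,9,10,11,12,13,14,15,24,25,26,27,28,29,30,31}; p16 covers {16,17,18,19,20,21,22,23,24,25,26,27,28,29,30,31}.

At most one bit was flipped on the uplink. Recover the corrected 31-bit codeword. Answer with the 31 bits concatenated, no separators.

1100111101000101111010000111110

s1 (pos 1,3,5,7,9,11,13,15,17,19,21,23,25,27,29,31): 1⊕0⊕1⊕1⊕0⊕0⊕0⊕0⊕1⊕1⊕0⊕0⊕0⊕1⊕1⊕0 = 1
s2 (pos 2,3,6,7,10,11,14,15,18,19,22,23,26,27,30,31): 1⊕0⊕1⊕1⊕1⊕0⊕1⊕0⊕1⊕1⊕0⊕0⊕1⊕1⊕1⊕0 = 0
s4 (pos 4,5,6,7,12,13,14,15,20,21,22,23,28,29,30,31): 0⊕1⊕1⊕1⊕0⊕0⊕1⊕0⊕0⊕0⊕0⊕0⊕1⊕1⊕1⊕0 = 1
s8 (pos 8,9,10,11,12,13,14,15,24,25,26,27,28,29,30,31): 1⊕0⊕1⊕0⊕0⊕0⊕1⊕0⊕0⊕0⊕1⊕1⊕1⊕1⊕1⊕0 = 0
s16 (pos 16,17,18,19,20,21,22,23,24,25,26,27,28,29,30,31): 1⊕1⊕1⊕1⊕0⊕0⊕0⊕0⊕0⊕0⊕1⊕1⊕1⊕1⊕1⊕0 = 1
Syndrome s16…s1 = 10101 → error at position 21.
Flip position 21: 1100111101000101111000000111110 → 1100111101000101111010000111110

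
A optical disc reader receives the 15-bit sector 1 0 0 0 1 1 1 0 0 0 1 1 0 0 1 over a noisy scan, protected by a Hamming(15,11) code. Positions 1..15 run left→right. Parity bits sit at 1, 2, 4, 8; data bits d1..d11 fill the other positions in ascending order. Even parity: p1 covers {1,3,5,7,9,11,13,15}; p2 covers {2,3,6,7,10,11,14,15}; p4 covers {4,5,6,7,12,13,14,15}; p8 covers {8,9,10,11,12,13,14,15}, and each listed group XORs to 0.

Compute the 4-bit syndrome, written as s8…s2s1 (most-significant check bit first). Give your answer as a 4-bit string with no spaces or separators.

1101

s1 (pos 1,3,5,7,9,11,13,15): 1⊕0⊕1⊕1⊕0⊕1⊕0⊕1 = 1
s2 (pos 2,3,6,7,10,11,14,15): 0⊕0⊕1⊕1⊕0⊕1⊕0⊕1 = 0
s4 (pos 4,5,6,7,12,13,14,15): 0⊕1⊕1⊕1⊕1⊕0⊕0⊕1 = 1
s8 (pos 8,9,10,11,12,13,14,15): 0⊕0⊕0⊕1⊕1⊕0⊕0⊕1 = 1
Syndrome s8…s1 = 1101 → error at position 13.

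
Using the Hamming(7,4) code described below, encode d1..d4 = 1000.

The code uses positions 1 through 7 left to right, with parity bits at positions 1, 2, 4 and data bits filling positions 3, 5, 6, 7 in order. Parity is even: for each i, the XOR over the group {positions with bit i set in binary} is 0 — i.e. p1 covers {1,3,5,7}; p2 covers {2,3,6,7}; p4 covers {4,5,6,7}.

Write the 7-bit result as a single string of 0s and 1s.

1110000

Place data at non-parity positions: p1 p2 1 p4 0 0 0
p1 (pos 1,3,5,7): XOR of data positions = 1⊕0⊕0 = 1
p2 (pos 2,3,6,7): XOR of data positions = 1⊕0⊕0 = 1
p4 (pos 4,5,6,7): XOR of data positions = 0⊕0⊕0 = 0
Codeword: 1110000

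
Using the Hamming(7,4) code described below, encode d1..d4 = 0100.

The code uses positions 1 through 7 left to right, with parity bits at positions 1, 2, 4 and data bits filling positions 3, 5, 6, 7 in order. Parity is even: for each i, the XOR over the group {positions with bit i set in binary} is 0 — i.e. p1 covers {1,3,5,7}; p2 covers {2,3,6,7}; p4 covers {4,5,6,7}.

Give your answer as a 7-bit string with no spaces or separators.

1001100

Place data at non-parity positions: p1 p2 0 p4 1 0 0
p1 (pos 1,3,5,7): XOR of data positions = 0⊕1⊕0 = 1
p2 (pos 2,3,6,7): XOR of data positions = 0⊕0⊕0 = 0
p4 (pos 4,5,6,7): XOR of data positions = 1⊕0⊕0 = 1
Codeword: 1001100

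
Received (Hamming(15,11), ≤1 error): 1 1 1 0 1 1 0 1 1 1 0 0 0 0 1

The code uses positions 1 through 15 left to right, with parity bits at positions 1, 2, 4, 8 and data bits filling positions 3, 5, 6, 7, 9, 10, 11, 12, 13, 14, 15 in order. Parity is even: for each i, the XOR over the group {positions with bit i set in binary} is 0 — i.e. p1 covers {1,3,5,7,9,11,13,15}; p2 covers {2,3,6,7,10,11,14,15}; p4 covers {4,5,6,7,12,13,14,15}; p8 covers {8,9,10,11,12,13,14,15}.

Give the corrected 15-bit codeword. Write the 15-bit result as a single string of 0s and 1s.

111011111100001

s1 (pos 1,3,5,7,9,11,13,15): 1⊕1⊕1⊕0⊕1⊕0⊕0⊕1 = 1
s2 (pos 2,3,6,7,10,11,14,15): 1⊕1⊕1⊕0⊕1⊕0⊕0⊕1 = 1
s4 (pos 4,5,6,7,12,13,14,15): 0⊕1⊕1⊕0⊕0⊕0⊕0⊕1 = 1
s8 (pos 8,9,10,11,12,13,14,15): 1⊕1⊕1⊕0⊕0⊕0⊕0⊕1 = 0
Syndrome s8…s1 = 0111 → error at position 7.
Flip position 7: 111011011100001 → 111011111100001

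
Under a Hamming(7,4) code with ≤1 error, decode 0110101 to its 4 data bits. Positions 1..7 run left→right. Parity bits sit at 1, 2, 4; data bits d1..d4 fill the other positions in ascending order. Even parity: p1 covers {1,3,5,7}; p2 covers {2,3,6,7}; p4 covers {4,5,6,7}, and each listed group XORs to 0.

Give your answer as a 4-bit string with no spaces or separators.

0101

s1 (pos 1,3,5,7): 0⊕1⊕1⊕1 = 1
s2 (pos 2,3,6,7): 1⊕1⊕0⊕1 = 1
s4 (pos 4,5,6,7): 0⊕1⊕0⊕1 = 0
Syndrome s4…s1 = 011 → error at position 3.
Flip position 3: 0110101 → 0100101
Read data bits from positions 3,5,6,7: 0101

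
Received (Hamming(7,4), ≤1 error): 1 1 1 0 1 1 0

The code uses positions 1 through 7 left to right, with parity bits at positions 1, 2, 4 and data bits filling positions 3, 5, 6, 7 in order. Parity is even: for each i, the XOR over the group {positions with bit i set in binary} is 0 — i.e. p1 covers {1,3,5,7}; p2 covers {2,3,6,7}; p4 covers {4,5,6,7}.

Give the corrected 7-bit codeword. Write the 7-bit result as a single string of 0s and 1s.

s1 (pos 1,3,5,7): 1⊕1⊕1⊕0 = 1
s2 (pos 2,3,6,7): 1⊕1⊕1⊕0 = 1
s4 (pos 4,5,6,7): 0⊕1⊕1⊕0 = 0
Syndrome s4…s1 = 011 → error at position 3.
Flip position 3: 1110110 → 1100110

1100110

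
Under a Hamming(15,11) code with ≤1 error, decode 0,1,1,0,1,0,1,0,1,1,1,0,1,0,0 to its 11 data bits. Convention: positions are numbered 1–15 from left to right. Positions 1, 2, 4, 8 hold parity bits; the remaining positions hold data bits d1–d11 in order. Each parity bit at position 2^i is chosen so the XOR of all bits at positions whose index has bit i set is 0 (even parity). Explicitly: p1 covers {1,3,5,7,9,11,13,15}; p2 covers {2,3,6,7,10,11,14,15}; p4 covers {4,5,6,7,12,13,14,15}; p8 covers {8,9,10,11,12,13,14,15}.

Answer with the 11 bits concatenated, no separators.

s1 (pos 1,3,5,7,9,11,13,15): 0⊕1⊕1⊕1⊕1⊕1⊕1⊕0 = 0
s2 (pos 2,3,6,7,10,11,14,15): 1⊕1⊕0⊕1⊕1⊕1⊕0⊕0 = 1
s4 (pos 4,5,6,7,12,13,14,15): 0⊕1⊕0⊕1⊕0⊕1⊕0⊕0 = 1
s8 (pos 8,9,10,11,12,13,14,15): 0⊕1⊕1⊕1⊕0⊕1⊕0⊕0 = 0
Syndrome s8…s1 = 0110 → error at position 6.
Flip position 6: 011010101110100 → 011011101110100
Read data bits from positions 3,5,6,7,9,10,11,12,13,14,15: 11111110100

11111110100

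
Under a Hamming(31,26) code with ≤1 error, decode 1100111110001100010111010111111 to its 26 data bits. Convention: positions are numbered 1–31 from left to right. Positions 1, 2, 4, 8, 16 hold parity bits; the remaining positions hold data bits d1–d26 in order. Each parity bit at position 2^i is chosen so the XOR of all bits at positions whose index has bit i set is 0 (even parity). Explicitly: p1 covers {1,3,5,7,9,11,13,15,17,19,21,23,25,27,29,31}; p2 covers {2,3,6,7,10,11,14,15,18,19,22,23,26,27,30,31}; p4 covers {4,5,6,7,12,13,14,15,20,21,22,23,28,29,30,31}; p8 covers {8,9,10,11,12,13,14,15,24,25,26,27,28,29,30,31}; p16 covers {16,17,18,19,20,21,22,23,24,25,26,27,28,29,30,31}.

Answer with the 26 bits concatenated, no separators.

01111000110010111011111111

s1 (pos 1,3,5,7,9,11,13,15,17,19,21,23,25,27,29,31): 1⊕0⊕1⊕1⊕1⊕0⊕1⊕0⊕0⊕0⊕1⊕0⊕0⊕1⊕1⊕1 = 1
s2 (pos 2,3,6,7,10,11,14,15,18,19,22,23,26,27,30,31): 1⊕0⊕1⊕1⊕0⊕0⊕1⊕0⊕1⊕0⊕1⊕0⊕1⊕1⊕1⊕1 = 0
s4 (pos 4,5,6,7,12,13,14,15,20,21,22,23,28,29,30,31): 0⊕1⊕1⊕1⊕0⊕1⊕1⊕0⊕1⊕1⊕1⊕0⊕1⊕1⊕1⊕1 = 0
s8 (pos 8,9,10,11,12,13,14,15,24,25,26,27,28,29,30,31): 1⊕1⊕0⊕0⊕0⊕1⊕1⊕0⊕1⊕0⊕1⊕1⊕1⊕1⊕1⊕1 = 1
s16 (pos 16,17,18,19,20,21,22,23,24,25,26,27,28,29,30,31): 0⊕0⊕1⊕0⊕1⊕1⊕1⊕0⊕1⊕0⊕1⊕1⊕1⊕1⊕1⊕1 = 1
Syndrome s16…s1 = 11001 → error at position 25.
Flip position 25: 1100111110001100010111010111111 → 1100111110001100010111011111111
Read data bits from positions 3,5,6,7,9,10,11,12,13,14,15,17,18,19,20,21,22,23,24,25,26,27,28,29,30,31: 01111000110010111011111111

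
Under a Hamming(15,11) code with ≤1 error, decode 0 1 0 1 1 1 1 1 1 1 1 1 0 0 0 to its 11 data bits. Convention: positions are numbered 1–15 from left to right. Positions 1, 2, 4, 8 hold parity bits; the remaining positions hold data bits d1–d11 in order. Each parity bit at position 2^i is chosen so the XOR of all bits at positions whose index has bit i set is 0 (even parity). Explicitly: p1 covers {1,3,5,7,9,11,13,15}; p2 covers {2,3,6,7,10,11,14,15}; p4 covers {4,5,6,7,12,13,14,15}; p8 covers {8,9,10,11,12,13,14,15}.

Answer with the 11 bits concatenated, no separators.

s1 (pos 1,3,5,7,9,11,13,15): 0⊕0⊕1⊕1⊕1⊕1⊕0⊕0 = 0
s2 (pos 2,3,6,7,10,11,14,15): 1⊕0⊕1⊕1⊕1⊕1⊕0⊕0 = 1
s4 (pos 4,5,6,7,12,13,14,15): 1⊕1⊕1⊕1⊕1⊕0⊕0⊕0 = 1
s8 (pos 8,9,10,11,12,13,14,15): 1⊕1⊕1⊕1⊕1⊕0⊕0⊕0 = 1
Syndrome s8…s1 = 1110 → error at position 14.
Flip position 14: 010111111111000 → 010111111111010
Read data bits from positions 3,5,6,7,9,10,11,12,13,14,15: 01111111010

01111111010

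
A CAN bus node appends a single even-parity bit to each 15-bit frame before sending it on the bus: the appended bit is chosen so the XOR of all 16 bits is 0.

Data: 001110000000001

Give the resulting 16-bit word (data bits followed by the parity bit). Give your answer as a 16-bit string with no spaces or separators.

0011100000000010

XOR of the 15 data bits: 0⊕0⊕1⊕1⊕1⊕0⊕0⊕0⊕0⊕0⊕0⊕0⊕0⊕0⊕1 = 0
Parity bit = 0 (so all 16 bits XOR to 0).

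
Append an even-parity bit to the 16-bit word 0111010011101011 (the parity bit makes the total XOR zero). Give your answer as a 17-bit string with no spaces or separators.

XOR of the 16 data bits: 0⊕1⊕1⊕1⊕0⊕1⊕0⊕0⊕1⊕1⊕1⊕0⊕1⊕0⊕1⊕1 = 0
Parity bit = 0 (so all 17 bits XOR to 0).

01110100111010110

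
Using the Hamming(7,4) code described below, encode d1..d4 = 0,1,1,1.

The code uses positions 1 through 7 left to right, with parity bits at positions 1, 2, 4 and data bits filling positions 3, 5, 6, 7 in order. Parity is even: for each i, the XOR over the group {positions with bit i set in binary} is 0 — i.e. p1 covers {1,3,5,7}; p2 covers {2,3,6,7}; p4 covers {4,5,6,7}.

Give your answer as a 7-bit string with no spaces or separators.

Place data at non-parity positions: p1 p2 0 p4 1 1 1
p1 (pos 1,3,5,7): XOR of data positions = 0⊕1⊕1 = 0
p2 (pos 2,3,6,7): XOR of data positions = 0⊕1⊕1 = 0
p4 (pos 4,5,6,7): XOR of data positions = 1⊕1⊕1 = 1
Codeword: 0001111

0001111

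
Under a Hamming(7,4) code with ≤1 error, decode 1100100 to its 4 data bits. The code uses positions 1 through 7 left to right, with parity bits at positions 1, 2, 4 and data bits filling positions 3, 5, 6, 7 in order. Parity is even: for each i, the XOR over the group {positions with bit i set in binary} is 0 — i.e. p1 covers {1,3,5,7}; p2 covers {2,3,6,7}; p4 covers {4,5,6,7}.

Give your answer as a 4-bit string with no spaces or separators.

s1 (pos 1,3,5,7): 1⊕0⊕1⊕0 = 0
s2 (pos 2,3,6,7): 1⊕0⊕0⊕0 = 1
s4 (pos 4,5,6,7): 0⊕1⊕0⊕0 = 1
Syndrome s4…s1 = 110 → error at position 6.
Flip position 6: 1100100 → 1100110
Read data bits from positions 3,5,6,7: 0110

0110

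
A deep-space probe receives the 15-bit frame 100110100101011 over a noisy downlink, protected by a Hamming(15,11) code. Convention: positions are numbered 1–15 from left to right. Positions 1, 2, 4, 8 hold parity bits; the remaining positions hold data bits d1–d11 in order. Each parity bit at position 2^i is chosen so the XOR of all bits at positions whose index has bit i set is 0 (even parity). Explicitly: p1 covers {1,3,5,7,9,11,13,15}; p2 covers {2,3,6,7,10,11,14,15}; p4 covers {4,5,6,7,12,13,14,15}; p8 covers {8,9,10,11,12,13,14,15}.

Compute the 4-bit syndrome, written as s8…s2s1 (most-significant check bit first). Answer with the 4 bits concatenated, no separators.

0000

s1 (pos 1,3,5,7,9,11,13,15): 1⊕0⊕1⊕1⊕0⊕0⊕0⊕1 = 0
s2 (pos 2,3,6,7,10,11,14,15): 0⊕0⊕0⊕1⊕1⊕0⊕1⊕1 = 0
s4 (pos 4,5,6,7,12,13,14,15): 1⊕1⊕0⊕1⊕1⊕0⊕1⊕1 = 0
s8 (pos 8,9,10,11,12,13,14,15): 0⊕0⊕1⊕0⊕1⊕0⊕1⊕1 = 0
Syndrome s8…s1 = 0000 → no error.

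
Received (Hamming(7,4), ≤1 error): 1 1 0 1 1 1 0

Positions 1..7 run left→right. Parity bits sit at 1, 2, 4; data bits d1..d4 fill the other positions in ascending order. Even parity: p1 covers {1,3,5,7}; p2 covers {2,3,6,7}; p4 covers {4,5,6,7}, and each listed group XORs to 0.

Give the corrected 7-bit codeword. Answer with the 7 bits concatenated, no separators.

s1 (pos 1,3,5,7): 1⊕0⊕1⊕0 = 0
s2 (pos 2,3,6,7): 1⊕0⊕1⊕0 = 0
s4 (pos 4,5,6,7): 1⊕1⊕1⊕0 = 1
Syndrome s4…s1 = 100 → error at position 4.
Flip position 4: 1101110 → 1100110

1100110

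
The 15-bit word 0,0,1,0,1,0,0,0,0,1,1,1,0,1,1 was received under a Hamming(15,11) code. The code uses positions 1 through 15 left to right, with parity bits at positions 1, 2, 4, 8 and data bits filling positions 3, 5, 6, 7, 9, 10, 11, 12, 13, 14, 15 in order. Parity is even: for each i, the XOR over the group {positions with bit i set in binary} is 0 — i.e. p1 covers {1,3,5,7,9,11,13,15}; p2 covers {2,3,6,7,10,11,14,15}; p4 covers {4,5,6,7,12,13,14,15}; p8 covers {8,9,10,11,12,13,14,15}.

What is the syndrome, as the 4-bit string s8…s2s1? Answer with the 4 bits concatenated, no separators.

s1 (pos 1,3,5,7,9,11,13,15): 0⊕1⊕1⊕0⊕0⊕1⊕0⊕1 = 0
s2 (pos 2,3,6,7,10,11,14,15): 0⊕1⊕0⊕0⊕1⊕1⊕1⊕1 = 1
s4 (pos 4,5,6,7,12,13,14,15): 0⊕1⊕0⊕0⊕1⊕0⊕1⊕1 = 0
s8 (pos 8,9,10,11,12,13,14,15): 0⊕0⊕1⊕1⊕1⊕0⊕1⊕1 = 1
Syndrome s8…s1 = 1010 → error at position 10.

1010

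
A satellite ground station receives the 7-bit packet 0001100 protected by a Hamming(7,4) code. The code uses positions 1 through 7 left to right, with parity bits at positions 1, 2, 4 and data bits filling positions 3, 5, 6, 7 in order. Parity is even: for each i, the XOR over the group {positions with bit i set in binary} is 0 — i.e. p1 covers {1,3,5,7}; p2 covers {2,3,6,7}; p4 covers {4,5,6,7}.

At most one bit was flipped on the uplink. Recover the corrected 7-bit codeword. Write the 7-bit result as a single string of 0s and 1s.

1001100

s1 (pos 1,3,5,7): 0⊕0⊕1⊕0 = 1
s2 (pos 2,3,6,7): 0⊕0⊕0⊕0 = 0
s4 (pos 4,5,6,7): 1⊕1⊕0⊕0 = 0
Syndrome s4…s1 = 001 → error at position 1.
Flip position 1: 0001100 → 1001100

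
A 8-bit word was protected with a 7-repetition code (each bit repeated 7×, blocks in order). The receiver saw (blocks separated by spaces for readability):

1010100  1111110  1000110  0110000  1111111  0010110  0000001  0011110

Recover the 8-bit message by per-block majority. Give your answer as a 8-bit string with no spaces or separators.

01001001

Block 1 (1010100): 3 ones → 0
Block 2 (1111110): 6 ones → 1
Block 3 (1000110): 3 ones → 0
Block 4 (0110000): 2 ones → 0
Block 5 (1111111): 7 ones → 1
Block 6 (0010110): 3 ones → 0
Block 7 (0000001): 1 one → 0
Block 8 (0011110): 4 ones → 1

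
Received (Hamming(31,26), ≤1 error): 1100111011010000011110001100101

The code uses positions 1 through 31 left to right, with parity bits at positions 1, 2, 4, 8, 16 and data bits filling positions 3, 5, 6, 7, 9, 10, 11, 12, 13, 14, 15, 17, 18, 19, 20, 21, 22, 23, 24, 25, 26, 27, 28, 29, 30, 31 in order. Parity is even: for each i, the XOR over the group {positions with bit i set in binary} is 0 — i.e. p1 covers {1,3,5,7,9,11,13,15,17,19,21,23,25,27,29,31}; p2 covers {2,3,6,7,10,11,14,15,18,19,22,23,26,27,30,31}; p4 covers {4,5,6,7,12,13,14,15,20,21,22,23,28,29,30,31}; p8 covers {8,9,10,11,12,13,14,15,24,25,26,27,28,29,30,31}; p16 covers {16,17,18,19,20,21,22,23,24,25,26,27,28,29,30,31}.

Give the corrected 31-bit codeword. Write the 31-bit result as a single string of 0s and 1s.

1100111001010000011110001100101

s1 (pos 1,3,5,7,9,11,13,15,17,19,21,23,25,27,29,31): 1⊕0⊕1⊕1⊕1⊕0⊕0⊕0⊕0⊕1⊕1⊕0⊕1⊕0⊕1⊕1 = 1
s2 (pos 2,3,6,7,10,11,14,15,18,19,22,23,26,27,30,31): 1⊕0⊕1⊕1⊕1⊕0⊕0⊕0⊕1⊕1⊕0⊕0⊕1⊕0⊕0⊕1 = 0
s4 (pos 4,5,6,7,12,13,14,15,20,21,22,23,28,29,30,31): 0⊕1⊕1⊕1⊕1⊕0⊕0⊕0⊕1⊕1⊕0⊕0⊕0⊕1⊕0⊕1 = 0
s8 (pos 8,9,10,11,12,13,14,15,24,25,26,27,28,29,30,31): 0⊕1⊕1⊕0⊕1⊕0⊕0⊕0⊕0⊕1⊕1⊕0⊕0⊕1⊕0⊕1 = 1
s16 (pos 16,17,18,19,20,21,22,23,24,25,26,27,28,29,30,31): 0⊕0⊕1⊕1⊕1⊕1⊕0⊕0⊕0⊕1⊕1⊕0⊕0⊕1⊕0⊕1 = 0
Syndrome s16…s1 = 01001 → error at position 9.
Flip position 9: 1100111011010000011110001100101 → 1100111001010000011110001100101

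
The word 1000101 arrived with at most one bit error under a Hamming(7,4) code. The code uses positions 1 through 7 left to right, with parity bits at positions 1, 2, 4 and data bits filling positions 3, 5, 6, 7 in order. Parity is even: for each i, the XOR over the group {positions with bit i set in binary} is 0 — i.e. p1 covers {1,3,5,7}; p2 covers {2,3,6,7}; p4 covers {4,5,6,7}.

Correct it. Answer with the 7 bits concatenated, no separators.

1010101

s1 (pos 1,3,5,7): 1⊕0⊕1⊕1 = 1
s2 (pos 2,3,6,7): 0⊕0⊕0⊕1 = 1
s4 (pos 4,5,6,7): 0⊕1⊕0⊕1 = 0
Syndrome s4…s1 = 011 → error at position 3.
Flip position 3: 1000101 → 1010101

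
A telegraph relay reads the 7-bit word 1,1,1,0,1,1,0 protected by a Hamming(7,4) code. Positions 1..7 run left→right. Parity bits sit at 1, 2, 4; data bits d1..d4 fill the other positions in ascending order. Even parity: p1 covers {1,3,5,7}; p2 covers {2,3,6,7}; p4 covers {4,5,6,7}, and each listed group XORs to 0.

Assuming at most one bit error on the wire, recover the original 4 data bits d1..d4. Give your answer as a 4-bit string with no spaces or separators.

s1 (pos 1,3,5,7): 1⊕1⊕1⊕0 = 1
s2 (pos 2,3,6,7): 1⊕1⊕1⊕0 = 1
s4 (pos 4,5,6,7): 0⊕1⊕1⊕0 = 0
Syndrome s4…s1 = 011 → error at position 3.
Flip position 3: 1110110 → 1100110
Read data bits from positions 3,5,6,7: 0110

0110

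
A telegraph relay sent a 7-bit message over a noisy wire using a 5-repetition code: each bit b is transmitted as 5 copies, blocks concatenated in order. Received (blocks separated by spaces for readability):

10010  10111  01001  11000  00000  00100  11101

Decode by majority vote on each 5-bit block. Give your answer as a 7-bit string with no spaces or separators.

Block 1 (10010): 2 ones → 0
Block 2 (10111): 4 ones → 1
Block 3 (01001): 2 ones → 0
Block 4 (11000): 2 ones → 0
Block 5 (00000): 0 ones → 0
Block 6 (00100): 1 one → 0
Block 7 (11101): 4 ones → 1

0100001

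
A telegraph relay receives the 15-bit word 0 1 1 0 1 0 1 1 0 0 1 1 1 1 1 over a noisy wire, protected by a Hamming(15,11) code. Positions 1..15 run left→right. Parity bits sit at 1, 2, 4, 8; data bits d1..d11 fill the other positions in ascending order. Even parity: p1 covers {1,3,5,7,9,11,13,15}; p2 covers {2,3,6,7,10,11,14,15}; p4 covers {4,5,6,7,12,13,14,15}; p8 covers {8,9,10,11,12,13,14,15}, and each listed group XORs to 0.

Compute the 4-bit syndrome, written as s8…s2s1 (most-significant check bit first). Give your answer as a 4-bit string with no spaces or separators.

0000

s1 (pos 1,3,5,7,9,11,13,15): 0⊕1⊕1⊕1⊕0⊕1⊕1⊕1 = 0
s2 (pos 2,3,6,7,10,11,14,15): 1⊕1⊕0⊕1⊕0⊕1⊕1⊕1 = 0
s4 (pos 4,5,6,7,12,13,14,15): 0⊕1⊕0⊕1⊕1⊕1⊕1⊕1 = 0
s8 (pos 8,9,10,11,12,13,14,15): 1⊕0⊕0⊕1⊕1⊕1⊕1⊕1 = 0
Syndrome s8…s1 = 0000 → no error.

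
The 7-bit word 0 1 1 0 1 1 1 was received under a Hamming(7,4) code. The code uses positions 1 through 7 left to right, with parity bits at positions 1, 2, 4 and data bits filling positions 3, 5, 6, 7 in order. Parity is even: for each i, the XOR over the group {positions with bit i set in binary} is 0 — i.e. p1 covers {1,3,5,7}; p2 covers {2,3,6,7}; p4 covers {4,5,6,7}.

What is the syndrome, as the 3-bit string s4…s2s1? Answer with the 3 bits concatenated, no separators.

101

s1 (pos 1,3,5,7): 0⊕1⊕1⊕1 = 1
s2 (pos 2,3,6,7): 1⊕1⊕1⊕1 = 0
s4 (pos 4,5,6,7): 0⊕1⊕1⊕1 = 1
Syndrome s4…s1 = 101 → error at position 5.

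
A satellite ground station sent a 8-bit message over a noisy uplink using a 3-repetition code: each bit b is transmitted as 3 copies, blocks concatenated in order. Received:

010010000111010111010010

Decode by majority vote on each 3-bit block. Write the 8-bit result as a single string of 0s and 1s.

00010100

Block 1 (010): 1 one → 0
Block 2 (010): 1 one → 0
Block 3 (000): 0 ones → 0
Block 4 (111): 3 ones → 1
Block 5 (010): 1 one → 0
Block 6 (111): 3 ones → 1
Block 7 (010): 1 one → 0
Block 8 (010): 1 one → 0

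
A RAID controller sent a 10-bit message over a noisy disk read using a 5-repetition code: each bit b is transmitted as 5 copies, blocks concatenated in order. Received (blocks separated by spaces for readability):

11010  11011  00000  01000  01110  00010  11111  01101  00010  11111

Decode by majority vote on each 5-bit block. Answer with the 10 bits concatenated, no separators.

1100101101

Block 1 (11010): 3 ones → 1
Block 2 (11011): 4 ones → 1
Block 3 (00000): 0 ones → 0
Block 4 (01000): 1 one → 0
Block 5 (01110): 3 ones → 1
Block 6 (00010): 1 one → 0
Block 7 (11111): 5 ones → 1
Block 8 (01101): 3 ones → 1
Block 9 (00010): 1 one → 0
Block 10 (11111): 5 ones → 1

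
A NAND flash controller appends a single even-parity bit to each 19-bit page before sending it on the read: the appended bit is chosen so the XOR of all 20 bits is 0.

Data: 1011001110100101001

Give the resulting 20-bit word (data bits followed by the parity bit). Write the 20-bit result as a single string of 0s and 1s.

10110011101001010010

XOR of the 19 data bits: 1⊕0⊕1⊕1⊕0⊕0⊕1⊕1⊕1⊕0⊕1⊕0⊕0⊕1⊕0⊕1⊕0⊕0⊕1 = 0
Parity bit = 0 (so all 20 bits XOR to 0).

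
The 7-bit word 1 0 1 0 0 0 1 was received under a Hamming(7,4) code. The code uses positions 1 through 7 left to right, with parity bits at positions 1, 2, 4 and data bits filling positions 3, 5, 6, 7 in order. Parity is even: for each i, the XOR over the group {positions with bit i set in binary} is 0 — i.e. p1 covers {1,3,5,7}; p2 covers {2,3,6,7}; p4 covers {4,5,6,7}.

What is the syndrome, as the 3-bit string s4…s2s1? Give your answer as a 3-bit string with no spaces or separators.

101

s1 (pos 1,3,5,7): 1⊕1⊕0⊕1 = 1
s2 (pos 2,3,6,7): 0⊕1⊕0⊕1 = 0
s4 (pos 4,5,6,7): 0⊕0⊕0⊕1 = 1
Syndrome s4…s1 = 101 → error at position 5.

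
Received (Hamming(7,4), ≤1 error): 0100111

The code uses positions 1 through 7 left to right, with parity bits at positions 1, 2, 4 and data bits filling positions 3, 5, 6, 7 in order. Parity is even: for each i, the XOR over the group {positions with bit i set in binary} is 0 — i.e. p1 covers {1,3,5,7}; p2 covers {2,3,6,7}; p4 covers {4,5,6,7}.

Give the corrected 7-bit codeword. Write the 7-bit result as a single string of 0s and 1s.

0100101

s1 (pos 1,3,5,7): 0⊕0⊕1⊕1 = 0
s2 (pos 2,3,6,7): 1⊕0⊕1⊕1 = 1
s4 (pos 4,5,6,7): 0⊕1⊕1⊕1 = 1
Syndrome s4…s1 = 110 → error at position 6.
Flip position 6: 0100111 → 0100101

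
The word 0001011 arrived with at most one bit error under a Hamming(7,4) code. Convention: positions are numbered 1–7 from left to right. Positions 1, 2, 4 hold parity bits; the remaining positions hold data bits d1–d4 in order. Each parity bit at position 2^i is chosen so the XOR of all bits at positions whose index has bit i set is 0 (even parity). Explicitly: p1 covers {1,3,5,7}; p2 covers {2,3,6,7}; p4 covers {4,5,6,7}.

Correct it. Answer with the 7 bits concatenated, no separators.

s1 (pos 1,3,5,7): 0⊕0⊕0⊕1 = 1
s2 (pos 2,3,6,7): 0⊕0⊕1⊕1 = 0
s4 (pos 4,5,6,7): 1⊕0⊕1⊕1 = 1
Syndrome s4…s1 = 101 → error at position 5.
Flip position 5: 0001011 → 0001111

0001111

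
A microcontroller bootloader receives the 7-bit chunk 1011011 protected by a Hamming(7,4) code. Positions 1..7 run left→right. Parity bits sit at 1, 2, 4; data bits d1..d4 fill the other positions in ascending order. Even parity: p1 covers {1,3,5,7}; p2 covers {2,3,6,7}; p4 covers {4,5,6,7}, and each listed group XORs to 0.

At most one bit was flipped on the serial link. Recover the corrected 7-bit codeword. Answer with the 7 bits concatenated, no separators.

s1 (pos 1,3,5,7): 1⊕1⊕0⊕1 = 1
s2 (pos 2,3,6,7): 0⊕1⊕1⊕1 = 1
s4 (pos 4,5,6,7): 1⊕0⊕1⊕1 = 1
Syndrome s4…s1 = 111 → error at position 7.
Flip position 7: 1011011 → 1011010

1011010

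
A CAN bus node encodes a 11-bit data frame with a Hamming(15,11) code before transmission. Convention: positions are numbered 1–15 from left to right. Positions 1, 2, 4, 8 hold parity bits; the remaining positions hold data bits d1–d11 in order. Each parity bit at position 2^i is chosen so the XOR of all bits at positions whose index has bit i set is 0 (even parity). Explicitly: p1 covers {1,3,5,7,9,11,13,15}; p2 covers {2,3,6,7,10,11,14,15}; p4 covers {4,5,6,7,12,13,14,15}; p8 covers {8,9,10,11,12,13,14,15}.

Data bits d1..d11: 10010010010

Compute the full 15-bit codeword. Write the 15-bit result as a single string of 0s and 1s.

Place data at non-parity positions: p1 p2 1 p4 0 0 1 p8 0 0 1 0 0 1 0
p1 (pos 1,3,5,7,9,11,13,15): XOR of data positions = 1⊕0⊕1⊕0⊕1⊕0⊕0 = 1
p2 (pos 2,3,6,7,10,11,14,15): XOR of data positions = 1⊕0⊕1⊕0⊕1⊕1⊕0 = 0
p4 (pos 4,5,6,7,12,13,14,15): XOR of data positions = 0⊕0⊕1⊕0⊕0⊕1⊕0 = 0
p8 (pos 8,9,10,11,12,13,14,15): XOR of data positions = 0⊕0⊕1⊕0⊕0⊕1⊕0 = 0
Codeword: 101000100010010

101000100010010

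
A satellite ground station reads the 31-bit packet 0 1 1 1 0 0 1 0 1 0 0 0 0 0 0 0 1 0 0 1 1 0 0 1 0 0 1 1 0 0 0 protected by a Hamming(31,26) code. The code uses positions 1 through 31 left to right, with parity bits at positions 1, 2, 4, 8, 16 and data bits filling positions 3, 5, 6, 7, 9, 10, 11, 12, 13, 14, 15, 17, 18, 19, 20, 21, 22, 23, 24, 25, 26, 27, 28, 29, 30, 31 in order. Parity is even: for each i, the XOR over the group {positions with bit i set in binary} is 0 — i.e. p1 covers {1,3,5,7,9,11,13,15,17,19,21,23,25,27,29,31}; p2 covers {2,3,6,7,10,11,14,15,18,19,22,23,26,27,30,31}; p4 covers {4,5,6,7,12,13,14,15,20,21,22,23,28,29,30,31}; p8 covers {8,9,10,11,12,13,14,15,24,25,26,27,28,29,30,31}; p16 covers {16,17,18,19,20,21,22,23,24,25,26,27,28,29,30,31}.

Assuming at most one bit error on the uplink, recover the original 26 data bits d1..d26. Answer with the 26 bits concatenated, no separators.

10011000000100110010011000

s1 (pos 1,3,5,7,9,11,13,15,17,19,21,23,25,27,29,31): 0⊕1⊕0⊕1⊕1⊕0⊕0⊕0⊕1⊕0⊕1⊕0⊕0⊕1⊕0⊕0 = 0
s2 (pos 2,3,6,7,10,11,14,15,18,19,22,23,26,27,30,31): 1⊕1⊕0⊕1⊕0⊕0⊕0⊕0⊕0⊕0⊕0⊕0⊕0⊕1⊕0⊕0 = 0
s4 (pos 4,5,6,7,12,13,14,15,20,21,22,23,28,29,30,31): 1⊕0⊕0⊕1⊕0⊕0⊕0⊕0⊕1⊕1⊕0⊕0⊕1⊕0⊕0⊕0 = 1
s8 (pos 8,9,10,11,12,13,14,15,24,25,26,27,28,29,30,31): 0⊕1⊕0⊕0⊕0⊕0⊕0⊕0⊕1⊕0⊕0⊕1⊕1⊕0⊕0⊕0 = 0
s16 (pos 16,17,18,19,20,21,22,23,24,25,26,27,28,29,30,31): 0⊕1⊕0⊕0⊕1⊕1⊕0⊕0⊕1⊕0⊕0⊕1⊕1⊕0⊕0⊕0 = 0
Syndrome s16…s1 = 00100 → error at position 4.
Flip position 4: 0111001010000000100110010011000 → 0110001010000000100110010011000
Read data bits from positions 3,5,6,7,9,10,11,12,13,14,15,17,18,19,20,21,22,23,24,25,26,27,28,29,30,31: 10011000000100110010011000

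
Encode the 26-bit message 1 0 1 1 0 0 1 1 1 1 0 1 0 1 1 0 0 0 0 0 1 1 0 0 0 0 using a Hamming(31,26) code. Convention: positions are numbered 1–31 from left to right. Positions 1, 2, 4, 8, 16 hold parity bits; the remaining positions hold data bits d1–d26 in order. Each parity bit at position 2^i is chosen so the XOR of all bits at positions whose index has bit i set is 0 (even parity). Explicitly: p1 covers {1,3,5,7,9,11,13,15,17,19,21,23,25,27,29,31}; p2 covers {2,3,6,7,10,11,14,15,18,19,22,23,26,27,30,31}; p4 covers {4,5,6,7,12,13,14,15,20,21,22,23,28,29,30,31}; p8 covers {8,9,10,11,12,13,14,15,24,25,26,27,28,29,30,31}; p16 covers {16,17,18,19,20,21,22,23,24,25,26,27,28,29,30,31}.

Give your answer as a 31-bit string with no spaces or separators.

Place data at non-parity positions: p1 p2 1 p4 0 1 1 p8 0 0 1 1 1 1 0 p16 1 0 1 1 0 0 0 0 0 1 1 0 0 0 0
p1 (pos 1,3,5,7,9,11,13,15,17,19,21,23,25,27,29,31): XOR of data positions = 1⊕0⊕1⊕0⊕1⊕1⊕0⊕1⊕1⊕0⊕0⊕0⊕1⊕0⊕0 = 1
p2 (pos 2,3,6,7,10,11,14,15,18,19,22,23,26,27,30,31): XOR of data positions = 1⊕1⊕1⊕0⊕1⊕1⊕0⊕0⊕1⊕0⊕0⊕1⊕1⊕0⊕0 = 0
p4 (pos 4,5,6,7,12,13,14,15,20,21,22,23,28,29,30,31): XOR of data positions = 0⊕1⊕1⊕1⊕1⊕1⊕0⊕1⊕0⊕0⊕0⊕0⊕0⊕0⊕0 = 0
p8 (pos 8,9,10,11,12,13,14,15,24,25,26,27,28,29,30,31): XOR of data positions = 0⊕0⊕1⊕1⊕1⊕1⊕0⊕0⊕0⊕1⊕1⊕0⊕0⊕0⊕0 = 0
p16 (pos 16,17,18,19,20,21,22,23,24,25,26,27,28,29,30,31): XOR of data positions = 1⊕0⊕1⊕1⊕0⊕0⊕0⊕0⊕0⊕1⊕1⊕0⊕0⊕0⊕0 = 1
Codeword: 1010011000111101101100000110000

1010011000111101101100000110000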